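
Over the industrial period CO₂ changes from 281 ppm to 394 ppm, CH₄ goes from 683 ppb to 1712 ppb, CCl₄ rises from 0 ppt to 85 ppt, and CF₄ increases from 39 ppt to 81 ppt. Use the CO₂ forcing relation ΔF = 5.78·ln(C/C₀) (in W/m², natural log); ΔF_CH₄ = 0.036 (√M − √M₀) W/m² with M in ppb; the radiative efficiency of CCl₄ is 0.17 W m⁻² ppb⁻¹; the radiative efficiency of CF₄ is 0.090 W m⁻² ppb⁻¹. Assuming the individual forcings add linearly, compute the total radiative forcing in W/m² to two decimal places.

CO₂: 5.78 × ln(394/281) = 5.78 × ln(1.40214) = 5.78 × 0.33800 = 1.9536 W/m².
CH₄: 0.036 × (√1712 − √683) = 0.036 × (41.3763 − 26.1343) = 0.036 × 15.2420 = 0.5487 W/m².
CCl₄: Δ = 85 − 0 = 85 ppt = 0.085 ppb; ΔF = 0.17 × 0.085 = 0.0145 W/m².
CF₄: Δ = 81 − 39 = 42 ppt = 0.042 ppb; ΔF = 0.090 × 0.042 = 0.0038 W/m².
Total ΔF = 1.9536 + 0.5487 + 0.0145 + 0.0038 = 2.5206 W/m².

ΔF = 2.52 W/m²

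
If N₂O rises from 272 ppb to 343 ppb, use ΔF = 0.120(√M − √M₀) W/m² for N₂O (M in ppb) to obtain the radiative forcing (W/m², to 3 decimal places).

N₂O: 0.120 × (√343 − √272) = 0.120 × (18.5203 − 16.4924) = 0.120 × 2.0279 = 0.2433 W/m².

ΔF = 0.243 W/m²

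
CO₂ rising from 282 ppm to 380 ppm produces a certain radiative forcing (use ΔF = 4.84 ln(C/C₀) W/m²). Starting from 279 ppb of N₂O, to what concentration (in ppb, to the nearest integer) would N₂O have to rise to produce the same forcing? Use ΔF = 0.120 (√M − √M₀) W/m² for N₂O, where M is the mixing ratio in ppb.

CO₂ forcing: 4.84 × ln(380/282) = 4.84 × 0.298264 = 1.44360 W/m².
Set 0.120(√M − √279) = 1.44360: √M = 1.44360/0.120 + √279 = 12.0300 + 16.7033 = 28.7333.
M = (28.7333)² = 825.60 ppb.

M ≈ 826 ppb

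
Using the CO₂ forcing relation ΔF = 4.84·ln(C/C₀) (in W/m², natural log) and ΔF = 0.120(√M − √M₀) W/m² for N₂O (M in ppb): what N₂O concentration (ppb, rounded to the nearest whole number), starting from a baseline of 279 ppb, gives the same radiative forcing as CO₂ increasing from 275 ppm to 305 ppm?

CO₂ forcing: 4.84 × ln(305/275) = 4.84 × 0.103541 = 0.50114 W/m².
Set 0.120(√M − √279) = 0.50114: √M = 0.50114/0.120 + √279 = 4.1762 + 16.7033 = 20.8795.
M = (20.8795)² = 435.95 ppb.

M ≈ 436 ppb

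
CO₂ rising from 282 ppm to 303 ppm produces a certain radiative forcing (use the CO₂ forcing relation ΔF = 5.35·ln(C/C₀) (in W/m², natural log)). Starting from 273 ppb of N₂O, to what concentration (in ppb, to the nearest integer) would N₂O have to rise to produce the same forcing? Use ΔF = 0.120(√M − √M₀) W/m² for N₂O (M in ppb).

M ≈ 389 ppb

CO₂ forcing: 5.35 × ln(303/282) = 5.35 × 0.071826 = 0.38427 W/m².
Set 0.120(√M − √273) = 0.38427: √M = 0.38427/0.120 + √273 = 3.2023 + 16.5227 = 19.7250.
M = (19.7250)² = 389.08 ppb.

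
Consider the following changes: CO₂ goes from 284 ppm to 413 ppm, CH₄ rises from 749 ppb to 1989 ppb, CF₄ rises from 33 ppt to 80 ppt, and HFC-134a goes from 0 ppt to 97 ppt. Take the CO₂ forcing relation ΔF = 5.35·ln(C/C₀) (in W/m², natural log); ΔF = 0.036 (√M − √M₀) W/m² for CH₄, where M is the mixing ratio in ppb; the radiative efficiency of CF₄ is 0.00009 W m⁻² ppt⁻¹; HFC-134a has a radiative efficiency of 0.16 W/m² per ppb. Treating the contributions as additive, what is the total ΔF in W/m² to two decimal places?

CO₂: 5.35 × ln(413/284) = 5.35 × ln(1.45423) = 5.35 × 0.37448 = 2.0035 W/m².
CH₄: 0.036 × (√1989 − √749) = 0.036 × (44.5982 − 27.3679) = 0.036 × 17.2303 = 0.6203 W/m².
CF₄: ΔF = 0.00009 × (80 − 33) = 0.00009 × 47 = 0.0042 W/m².
HFC-134a: Δ = 97 − 0 = 97 ppt = 0.097 ppb; ΔF = 0.16 × 0.097 = 0.0155 W/m².
Total ΔF = 2.0035 + 0.6203 + 0.0042 + 0.0155 = 2.6435 W/m².

ΔF = 2.64 W/m²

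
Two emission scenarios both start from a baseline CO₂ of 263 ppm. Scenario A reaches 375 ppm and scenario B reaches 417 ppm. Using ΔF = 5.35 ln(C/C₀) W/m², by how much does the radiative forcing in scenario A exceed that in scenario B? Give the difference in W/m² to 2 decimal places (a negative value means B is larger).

ΔF_A − ΔF_B = -0.57 W/m²

ΔF_A = 5.35 ln(375/263) = 5.35 × 0.35477 = 1.8980 W/m².
ΔF_B = 5.35 ln(417/263) = 5.35 × 0.46093 = 2.4660 W/m².
Difference: 1.8980 − 2.4660 = -0.5680 W/m².
(Equivalently, ΔF_A − ΔF_B = 5.35 ln(375/417) = 5.35 × -0.10616 = -0.5680 W/m².)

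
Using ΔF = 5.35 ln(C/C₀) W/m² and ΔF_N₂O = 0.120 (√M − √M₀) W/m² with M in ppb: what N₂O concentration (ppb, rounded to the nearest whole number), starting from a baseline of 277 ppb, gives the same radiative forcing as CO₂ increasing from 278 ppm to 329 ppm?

M ≈ 583 ppb

CO₂ forcing: 5.35 × ln(329/278) = 5.35 × 0.168437 = 0.90114 W/m².
Set 0.120(√M − √277) = 0.90114: √M = 0.90114/0.120 + √277 = 7.5095 + 16.6433 = 24.1528.
M = (24.1528)² = 583.36 ppb.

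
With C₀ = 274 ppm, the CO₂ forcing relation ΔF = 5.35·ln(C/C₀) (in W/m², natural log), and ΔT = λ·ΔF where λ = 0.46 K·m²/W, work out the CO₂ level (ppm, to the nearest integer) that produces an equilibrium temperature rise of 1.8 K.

Required forcing: ΔF = ΔT/λ = 1.8/0.46 = 3.9130 W/m².
Then ln(C/274) = ΔF/5.35 = 3.9130/5.35 = 0.73140.
So C = 274 × e^0.73140 = 274 × 2.07799 = 569.37 ppm.

C ≈ 569 ppm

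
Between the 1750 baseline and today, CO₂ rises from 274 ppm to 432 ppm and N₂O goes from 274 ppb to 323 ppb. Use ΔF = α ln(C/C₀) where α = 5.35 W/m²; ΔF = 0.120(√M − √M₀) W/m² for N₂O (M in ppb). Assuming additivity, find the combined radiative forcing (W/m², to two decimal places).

CO₂: 5.35 × ln(432/274) = 5.35 × ln(1.57664) = 5.35 × 0.45530 = 2.4359 W/m².
N₂O: 0.120 × (√323 − √274) = 0.120 × (17.9722 − 16.5529) = 0.120 × 1.4193 = 0.1703 W/m².
Total ΔF = 2.4359 + 0.1703 = 2.6062 W/m².

ΔF = 2.61 W/m²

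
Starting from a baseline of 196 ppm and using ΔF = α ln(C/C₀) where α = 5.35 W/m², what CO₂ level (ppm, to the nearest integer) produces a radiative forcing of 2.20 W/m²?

Set 5.35 ln(C/196) = 2.20, so ln(C/196) = 2.20/5.35 = 0.41121.
Then C/196 = e^0.41121 = 1.50864, giving C = 196 × 1.50864 = 295.69 ppm.

C ≈ 296 ppm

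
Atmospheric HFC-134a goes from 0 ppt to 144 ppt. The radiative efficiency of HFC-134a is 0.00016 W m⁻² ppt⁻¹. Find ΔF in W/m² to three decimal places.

ΔF = 0.023 W/m²

HFC-134a: ΔF = 0.00016 × (144 − 0) = 0.00016 × 144 = 0.0230 W/m².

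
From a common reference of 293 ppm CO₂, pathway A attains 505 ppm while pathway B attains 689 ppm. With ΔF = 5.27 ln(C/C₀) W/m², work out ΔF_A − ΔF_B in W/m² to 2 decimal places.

ΔF_A − ΔF_B = -1.64 W/m²

ΔF_A = 5.27 ln(505/293) = 5.27 × 0.54439 = 2.8689 W/m².
ΔF_B = 5.27 ln(689/293) = 5.27 × 0.85507 = 4.5062 W/m².
Difference: 2.8689 − 4.5062 = -1.6373 W/m².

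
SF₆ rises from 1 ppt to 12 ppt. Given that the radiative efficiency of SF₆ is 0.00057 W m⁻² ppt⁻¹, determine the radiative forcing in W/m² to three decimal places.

SF₆: ΔF = 0.00057 × (12 − 1) = 0.00057 × 11 = 0.0063 W/m².

ΔF = 0.006 W/m²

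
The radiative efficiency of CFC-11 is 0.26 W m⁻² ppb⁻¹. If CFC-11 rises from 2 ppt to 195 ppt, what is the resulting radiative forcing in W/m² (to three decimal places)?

CFC-11: Δ = 195 − 2 = 193 ppt = 0.193 ppb; ΔF = 0.26 × 0.193 = 0.0502 W/m².

ΔF = 0.050 W/m²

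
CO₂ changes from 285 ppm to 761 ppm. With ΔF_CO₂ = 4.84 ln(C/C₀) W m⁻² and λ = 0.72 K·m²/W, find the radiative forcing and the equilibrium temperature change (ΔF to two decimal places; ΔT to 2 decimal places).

ΔF = 4.75 W/m²; ΔT = 3.42 K

CO₂: 4.84 × ln(761/285) = 4.84 × ln(2.67018) = 4.84 × 0.98215 = 4.7536 W/m².
ΔT = λ ΔF = 0.72 × 4.75 = 3.4200 K.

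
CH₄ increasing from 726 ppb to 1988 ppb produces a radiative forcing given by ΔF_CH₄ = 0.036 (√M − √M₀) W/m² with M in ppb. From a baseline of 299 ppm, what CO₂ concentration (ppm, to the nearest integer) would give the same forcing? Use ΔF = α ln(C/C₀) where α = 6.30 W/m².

CH₄ forcing: 0.036 × (√1988 − √726) = 0.036 × (44.5870 − 26.9444) = 0.036 × 17.6426 = 0.63513 W/m².
Set 6.30 ln(C/299) = 0.63513: ln(C/299) = 0.63513/6.30 = 0.10081, so C = 299 × e^0.10081 = 299 × 1.10607 = 330.71 ppm.

C ≈ 331 ppm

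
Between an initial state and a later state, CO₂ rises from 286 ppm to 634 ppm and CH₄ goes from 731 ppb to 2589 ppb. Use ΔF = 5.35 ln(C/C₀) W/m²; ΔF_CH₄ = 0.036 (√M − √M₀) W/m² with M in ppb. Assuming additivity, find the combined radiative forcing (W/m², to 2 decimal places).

ΔF = 5.12 W/m²

CO₂: 5.35 × ln(634/286) = 5.35 × ln(2.21678) = 5.35 × 0.79606 = 4.2589 W/m².
CH₄: 0.036 × (√2589 − √731) = 0.036 × (50.8822 − 27.0370) = 0.036 × 23.8452 = 0.8584 W/m².
Total ΔF = 4.2589 + 0.8584 = 5.1173 W/m².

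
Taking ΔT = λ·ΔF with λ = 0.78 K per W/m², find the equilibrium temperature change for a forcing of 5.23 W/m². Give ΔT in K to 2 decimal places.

ΔT = λ ΔF = 0.78 × 5.23 = 4.0794 K.

ΔT = 4.08 K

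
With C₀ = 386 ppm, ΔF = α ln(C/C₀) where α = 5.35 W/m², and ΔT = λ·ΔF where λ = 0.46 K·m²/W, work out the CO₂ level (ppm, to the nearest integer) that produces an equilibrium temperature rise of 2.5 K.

Required forcing: ΔF = ΔT/λ = 2.5/0.46 = 5.4348 W/m².
Then ln(C/386) = ΔF/5.35 = 5.4348/5.35 = 1.01585.
So C = 386 × e^1.01585 = 386 × 2.76171 = 1066.02 ppm.

C ≈ 1066 ppm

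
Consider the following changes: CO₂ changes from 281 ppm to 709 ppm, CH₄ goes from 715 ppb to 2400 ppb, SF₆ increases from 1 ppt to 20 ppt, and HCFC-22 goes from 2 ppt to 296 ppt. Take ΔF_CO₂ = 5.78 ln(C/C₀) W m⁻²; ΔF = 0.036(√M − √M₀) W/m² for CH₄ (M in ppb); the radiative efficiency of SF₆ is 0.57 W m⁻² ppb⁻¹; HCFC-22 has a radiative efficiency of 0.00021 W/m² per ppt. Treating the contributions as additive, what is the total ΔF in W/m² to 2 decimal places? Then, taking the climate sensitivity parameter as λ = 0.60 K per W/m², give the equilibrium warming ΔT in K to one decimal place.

CO₂: 5.78 × ln(709/281) = 5.78 × ln(2.52313) = 5.78 × 0.92550 = 5.3494 W/m².
CH₄: 0.036 × (√2400 − √715) = 0.036 × (48.9898 − 26.7395) = 0.036 × 22.2503 = 0.8010 W/m².
SF₆: Δ = 20 − 1 = 19 ppt = 0.019 ppb; ΔF = 0.57 × 0.019 = 0.0108 W/m².
HCFC-22: ΔF = 0.00021 × (296 − 2) = 0.00021 × 294 = 0.0617 W/m².
Total ΔF = 5.3494 + 0.8010 + 0.0108 + 0.0617 = 6.2229 W/m².
ΔT = λ ΔF = 0.60 × 6.22 = 3.7320 K.

ΔF = 6.22 W/m²; ΔT = 3.7 K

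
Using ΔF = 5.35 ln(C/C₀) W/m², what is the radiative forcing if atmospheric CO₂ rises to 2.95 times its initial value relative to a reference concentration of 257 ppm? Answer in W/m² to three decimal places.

ΔF = 5.788 W/m²

Because the forcing depends only on the ratio C/C₀, the initial concentration does not enter.
ΔF = 5.35 × ln(2.95) = 5.35 × 1.08181 = 5.7877 W/m².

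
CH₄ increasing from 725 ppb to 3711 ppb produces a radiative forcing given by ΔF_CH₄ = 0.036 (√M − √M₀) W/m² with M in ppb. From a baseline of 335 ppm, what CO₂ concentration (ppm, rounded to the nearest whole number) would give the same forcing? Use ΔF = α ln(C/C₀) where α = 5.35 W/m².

C ≈ 421 ppm

CH₄ forcing: 0.036 × (√3711 − √725) = 0.036 × (60.9180 − 26.9258) = 0.036 × 33.9922 = 1.22372 W/m².
Set 5.35 ln(C/335) = 1.22372: ln(C/335) = 1.22372/5.35 = 0.22873, so C = 335 × e^0.22873 = 335 × 1.25700 = 421.10 ppm.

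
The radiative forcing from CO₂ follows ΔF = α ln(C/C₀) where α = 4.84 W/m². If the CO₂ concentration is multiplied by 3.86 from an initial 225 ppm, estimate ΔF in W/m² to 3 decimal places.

Because the forcing depends only on the ratio C/C₀, the initial concentration does not enter.
ΔF = 4.84 × ln(3.86) = 4.84 × 1.35067 = 6.5372 W/m².

ΔF = 6.537 W/m²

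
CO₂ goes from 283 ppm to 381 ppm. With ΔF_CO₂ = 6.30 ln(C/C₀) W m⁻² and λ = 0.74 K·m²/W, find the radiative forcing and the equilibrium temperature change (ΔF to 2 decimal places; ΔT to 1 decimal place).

ΔF = 1.87 W/m²; ΔT = 1.4 K

CO₂: 6.30 × ln(381/283) = 6.30 × ln(1.34629) = 6.30 × 0.29735 = 1.8733 W/m².
ΔT = λ ΔF = 0.74 × 1.87 = 1.3838 K.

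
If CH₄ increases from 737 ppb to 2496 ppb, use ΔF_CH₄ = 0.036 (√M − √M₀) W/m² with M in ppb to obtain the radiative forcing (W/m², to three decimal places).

ΔF = 0.821 W/m²

CH₄: 0.036 × (√2496 − √737) = 0.036 × (49.9600 − 27.1477) = 0.036 × 22.8123 = 0.8212 W/m².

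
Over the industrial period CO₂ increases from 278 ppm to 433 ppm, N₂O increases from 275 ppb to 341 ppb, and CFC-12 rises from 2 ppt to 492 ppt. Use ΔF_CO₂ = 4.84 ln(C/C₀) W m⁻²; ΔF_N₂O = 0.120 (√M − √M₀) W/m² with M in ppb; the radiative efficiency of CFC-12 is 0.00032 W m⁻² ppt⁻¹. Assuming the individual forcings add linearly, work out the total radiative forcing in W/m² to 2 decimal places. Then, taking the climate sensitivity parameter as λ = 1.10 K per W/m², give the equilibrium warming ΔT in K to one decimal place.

ΔF = 2.53 W/m²; ΔT = 2.8 K

CO₂: 4.84 × ln(433/278) = 4.84 × ln(1.55755) = 4.84 × 0.44311 = 2.1447 W/m².
N₂O: 0.120 × (√341 − √275) = 0.120 × (18.4662 − 16.5831) = 0.120 × 1.8831 = 0.2260 W/m².
CFC-12: ΔF = 0.00032 × (492 − 2) = 0.00032 × 490 = 0.1568 W/m².
Total ΔF = 2.1447 + 0.2260 + 0.1568 = 2.5275 W/m².
ΔT = λ ΔF = 1.10 × 2.53 = 2.7830 K.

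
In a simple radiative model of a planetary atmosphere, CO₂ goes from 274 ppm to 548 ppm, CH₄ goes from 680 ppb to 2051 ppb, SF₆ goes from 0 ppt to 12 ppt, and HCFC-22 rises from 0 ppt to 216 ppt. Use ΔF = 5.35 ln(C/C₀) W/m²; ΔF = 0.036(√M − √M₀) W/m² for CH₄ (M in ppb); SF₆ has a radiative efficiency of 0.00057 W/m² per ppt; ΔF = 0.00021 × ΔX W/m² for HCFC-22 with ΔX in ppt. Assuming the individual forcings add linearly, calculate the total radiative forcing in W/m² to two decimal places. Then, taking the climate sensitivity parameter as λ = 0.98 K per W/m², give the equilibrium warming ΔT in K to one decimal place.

CO₂: 5.35 × ln(548/274) = 5.35 × ln(2.00000) = 5.35 × 0.69315 = 3.7084 W/m².
CH₄: 0.036 × (√2051 − √680) = 0.036 × (45.2880 − 26.0768) = 0.036 × 19.2112 = 0.6916 W/m².
SF₆: ΔF = 0.00057 × (12 − 0) = 0.00057 × 12 = 0.0068 W/m².
HCFC-22: ΔF = 0.00021 × (216 − 0) = 0.00021 × 216 = 0.0454 W/m².
Total ΔF = 3.7084 + 0.6916 + 0.0068 + 0.0454 = 4.4522 W/m².
ΔT = λ ΔF = 0.98 × 4.45 = 4.3610 K.

ΔF = 4.45 W/m²; ΔT = 4.4 K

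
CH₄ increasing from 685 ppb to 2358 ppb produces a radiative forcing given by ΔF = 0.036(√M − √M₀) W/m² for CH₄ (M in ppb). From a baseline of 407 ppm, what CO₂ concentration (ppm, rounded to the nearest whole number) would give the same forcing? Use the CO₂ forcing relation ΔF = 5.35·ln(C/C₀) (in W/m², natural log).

CH₄ forcing: 0.036 × (√2358 − √685) = 0.036 × (48.5592 − 26.1725) = 0.036 × 22.3867 = 0.80592 W/m².
Set 5.35 ln(C/407) = 0.80592: ln(C/407) = 0.80592/5.35 = 0.15064, so C = 407 × e^0.15064 = 407 × 1.16258 = 473.17 ppm.

C ≈ 473 ppm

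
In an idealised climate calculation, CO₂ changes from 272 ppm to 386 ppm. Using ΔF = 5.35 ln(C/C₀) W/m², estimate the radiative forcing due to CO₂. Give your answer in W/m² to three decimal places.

ΔF = 1.873 W/m²

CO₂ absorption bands are partially saturated, so forcing scales with the logarithm of the concentration ratio.
CO₂: 5.35 × ln(386/272) = 5.35 × ln(1.41912) = 5.35 × 0.35004 = 1.8727 W/m².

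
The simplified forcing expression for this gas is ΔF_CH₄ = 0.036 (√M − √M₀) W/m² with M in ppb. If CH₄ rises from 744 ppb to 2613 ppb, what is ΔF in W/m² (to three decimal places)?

ΔF = 0.858 W/m²

CH₄: 0.036 × (√2613 − √744) = 0.036 × (51.1175 − 27.2764) = 0.036 × 23.8411 = 0.8583 W/m².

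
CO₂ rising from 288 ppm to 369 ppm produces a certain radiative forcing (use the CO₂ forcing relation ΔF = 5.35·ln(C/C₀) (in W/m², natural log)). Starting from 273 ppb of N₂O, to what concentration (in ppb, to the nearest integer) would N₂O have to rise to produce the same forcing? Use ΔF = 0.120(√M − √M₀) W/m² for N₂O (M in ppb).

M ≈ 760 ppb

CO₂ forcing: 5.35 × ln(369/288) = 5.35 × 0.247836 = 1.32592 W/m².
Set 0.120(√M − √273) = 1.32592: √M = 1.32592/0.120 + √273 = 11.0493 + 16.5227 = 27.5720.
M = (27.5720)² = 760.22 ppb.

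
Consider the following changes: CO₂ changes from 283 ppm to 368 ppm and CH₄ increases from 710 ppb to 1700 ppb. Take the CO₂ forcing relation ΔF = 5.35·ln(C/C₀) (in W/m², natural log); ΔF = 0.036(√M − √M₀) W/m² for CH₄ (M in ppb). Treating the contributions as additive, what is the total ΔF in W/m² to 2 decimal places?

ΔF = 1.93 W/m²

CO₂: 5.35 × ln(368/283) = 5.35 × ln(1.30035) = 5.35 × 0.26263 = 1.4051 W/m².
CH₄: 0.036 × (√1700 − √710) = 0.036 × (41.2311 − 26.6458) = 0.036 × 14.5853 = 0.5251 W/m².
Total ΔF = 1.4051 + 0.5251 = 1.9302 W/m².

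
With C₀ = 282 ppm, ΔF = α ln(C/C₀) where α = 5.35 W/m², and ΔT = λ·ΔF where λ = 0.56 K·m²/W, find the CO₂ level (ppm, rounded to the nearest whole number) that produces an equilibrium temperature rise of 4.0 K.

C ≈ 1072 ppm

Required forcing: ΔF = ΔT/λ = 4.0/0.56 = 7.1429 W/m².
Then ln(C/282) = ΔF/5.35 = 7.1429/5.35 = 1.33512.
So C = 282 × e^1.33512 = 282 × 3.80045 = 1071.73 ppm.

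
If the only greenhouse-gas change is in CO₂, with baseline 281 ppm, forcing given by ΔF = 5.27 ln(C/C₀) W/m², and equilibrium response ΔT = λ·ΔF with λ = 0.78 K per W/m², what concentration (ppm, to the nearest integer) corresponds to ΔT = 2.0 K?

C ≈ 457 ppm

Required forcing: ΔF = ΔT/λ = 2.0/0.78 = 2.5641 W/m².
Then ln(C/281) = ΔF/5.27 = 2.5641/5.27 = 0.48655.
So C = 281 × e^0.48655 = 281 × 1.62669 = 457.10 ppm.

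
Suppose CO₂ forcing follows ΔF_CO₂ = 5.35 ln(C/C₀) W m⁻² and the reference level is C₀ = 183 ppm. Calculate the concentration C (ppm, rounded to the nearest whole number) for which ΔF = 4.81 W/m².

Set 5.35 ln(C/183) = 4.81, so ln(C/183) = 4.81/5.35 = 0.89907.
Then C/183 = e^0.89907 = 2.45732, giving C = 183 × 2.45732 = 449.69 ppm.

C ≈ 450 ppm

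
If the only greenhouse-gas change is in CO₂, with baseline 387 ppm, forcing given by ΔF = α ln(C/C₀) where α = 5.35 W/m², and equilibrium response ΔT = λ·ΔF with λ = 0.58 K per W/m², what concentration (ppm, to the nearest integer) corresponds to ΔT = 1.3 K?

Required forcing: ΔF = ΔT/λ = 1.3/0.58 = 2.2414 W/m².
Then ln(C/387) = ΔF/5.35 = 2.2414/5.35 = 0.41895.
So C = 387 × e^0.41895 = 387 × 1.52036 = 588.38 ppm.

C ≈ 588 ppm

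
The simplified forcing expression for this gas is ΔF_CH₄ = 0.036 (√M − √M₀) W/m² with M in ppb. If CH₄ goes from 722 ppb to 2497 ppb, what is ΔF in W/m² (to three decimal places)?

CH₄: 0.036 × (√2497 − √722) = 0.036 × (49.9700 − 26.8701) = 0.036 × 23.0999 = 0.8316 W/m².

ΔF = 0.832 W/m²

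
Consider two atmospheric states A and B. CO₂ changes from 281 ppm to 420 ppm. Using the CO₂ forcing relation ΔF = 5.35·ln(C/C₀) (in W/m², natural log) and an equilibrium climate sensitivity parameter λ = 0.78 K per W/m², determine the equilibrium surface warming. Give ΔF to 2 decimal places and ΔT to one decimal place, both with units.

CO₂: 5.35 × ln(420/281) = 5.35 × ln(1.49466) = 5.35 × 0.40190 = 2.1502 W/m².
ΔT = λ ΔF = 0.78 × 2.15 = 1.6770 K.

ΔF = 2.15 W/m²; ΔT = 1.7 K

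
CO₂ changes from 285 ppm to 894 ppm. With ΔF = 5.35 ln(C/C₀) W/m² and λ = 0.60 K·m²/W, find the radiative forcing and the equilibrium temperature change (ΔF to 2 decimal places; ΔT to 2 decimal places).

CO₂: 5.35 × ln(894/285) = 5.35 × ln(3.13684) = 5.35 × 1.14322 = 6.1162 W/m².
ΔT = λ ΔF = 0.60 × 6.12 = 3.6720 K.

ΔF = 6.12 W/m²; ΔT = 3.67 K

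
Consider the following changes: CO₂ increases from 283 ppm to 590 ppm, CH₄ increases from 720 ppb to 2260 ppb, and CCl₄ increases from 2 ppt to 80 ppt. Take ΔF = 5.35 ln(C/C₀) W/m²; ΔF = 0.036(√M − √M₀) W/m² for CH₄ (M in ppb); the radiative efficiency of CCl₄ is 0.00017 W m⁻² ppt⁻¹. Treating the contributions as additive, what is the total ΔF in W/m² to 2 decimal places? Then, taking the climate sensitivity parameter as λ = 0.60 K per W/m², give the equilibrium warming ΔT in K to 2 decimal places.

ΔF = 4.69 W/m²; ΔT = 2.81 K

CO₂: 5.35 × ln(590/283) = 5.35 × ln(2.08481) = 5.35 × 0.73468 = 3.9305 W/m².
CH₄: 0.036 × (√2260 − √720) = 0.036 × (47.5395 − 26.8328) = 0.036 × 20.7067 = 0.7454 W/m².
CCl₄: ΔF = 0.00017 × (80 − 2) = 0.00017 × 78 = 0.0133 W/m².
Total ΔF = 3.9305 + 0.7454 + 0.0133 = 4.6892 W/m².
ΔT = λ ΔF = 0.60 × 4.69 = 2.8140 K.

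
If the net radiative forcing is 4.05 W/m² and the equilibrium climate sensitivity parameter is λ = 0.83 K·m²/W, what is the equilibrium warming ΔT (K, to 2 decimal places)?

ΔT = λ ΔF = 0.83 × 4.05 = 3.3615 K.

ΔT = 3.36 K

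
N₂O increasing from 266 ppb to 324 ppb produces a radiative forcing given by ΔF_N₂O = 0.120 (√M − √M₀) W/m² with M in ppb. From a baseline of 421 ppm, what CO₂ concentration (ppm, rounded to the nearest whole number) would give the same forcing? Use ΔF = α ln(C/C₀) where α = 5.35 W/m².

C ≈ 437 ppm

N₂O forcing: 0.120 × (√324 − √266) = 0.120 × (18.0000 − 16.3095) = 0.120 × 1.6905 = 0.20286 W/m².
Set 5.35 ln(C/421) = 0.20286: ln(C/421) = 0.20286/5.35 = 0.03792, so C = 421 × e^0.03792 = 421 × 1.03865 = 437.27 ppm.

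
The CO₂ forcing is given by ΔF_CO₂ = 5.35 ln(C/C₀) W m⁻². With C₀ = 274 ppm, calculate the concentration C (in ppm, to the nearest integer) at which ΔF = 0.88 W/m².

C ≈ 323 ppm

Set 5.35 ln(C/274) = 0.88, so ln(C/274) = 0.88/5.35 = 0.16449.
Then C/274 = e^0.16449 = 1.17879, giving C = 274 × 1.17879 = 322.99 ppm.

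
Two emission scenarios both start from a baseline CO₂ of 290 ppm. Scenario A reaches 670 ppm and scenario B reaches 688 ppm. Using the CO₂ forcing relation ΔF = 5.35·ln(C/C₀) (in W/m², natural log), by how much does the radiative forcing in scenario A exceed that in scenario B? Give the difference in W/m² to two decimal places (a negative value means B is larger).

ΔF_A − ΔF_B = -0.14 W/m²

ΔF_A = 5.35 ln(670/290) = 5.35 × 0.83740 = 4.4801 W/m².
ΔF_B = 5.35 ln(688/290) = 5.35 × 0.86391 = 4.6219 W/m².
Difference: 4.4801 − 4.6219 = -0.1418 W/m².
(Equivalently, ΔF_A − ΔF_B = 5.35 ln(670/688) = 5.35 × -0.02651 = -0.1418 W/m².)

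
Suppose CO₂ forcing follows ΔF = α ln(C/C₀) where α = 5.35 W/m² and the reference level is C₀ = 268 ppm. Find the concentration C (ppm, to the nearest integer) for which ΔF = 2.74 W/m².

Set 5.35 ln(C/268) = 2.74, so ln(C/268) = 2.74/5.35 = 0.51215.
Then C/268 = e^0.51215 = 1.66888, giving C = 268 × 1.66888 = 447.26 ppm.

C ≈ 447 ppm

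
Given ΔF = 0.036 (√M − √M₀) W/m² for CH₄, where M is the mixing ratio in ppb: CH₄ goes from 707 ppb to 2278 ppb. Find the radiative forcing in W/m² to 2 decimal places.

CH₄: 0.036 × (√2278 − √707) = 0.036 × (47.7284 − 26.5895) = 0.036 × 21.1389 = 0.7610 W/m².

ΔF = 0.76 W/m²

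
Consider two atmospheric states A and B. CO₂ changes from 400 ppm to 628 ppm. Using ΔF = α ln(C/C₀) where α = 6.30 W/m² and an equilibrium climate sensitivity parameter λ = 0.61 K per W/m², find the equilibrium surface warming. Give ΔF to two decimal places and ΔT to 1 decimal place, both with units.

CO₂: 6.30 × ln(628/400) = 6.30 × ln(1.57000) = 6.30 × 0.45108 = 2.8418 W/m².
ΔT = λ ΔF = 0.61 × 2.84 = 1.7324 K.

ΔF = 2.84 W/m²; ΔT = 1.7 K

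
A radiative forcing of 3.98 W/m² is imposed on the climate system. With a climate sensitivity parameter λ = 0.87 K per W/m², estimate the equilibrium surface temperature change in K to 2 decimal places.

ΔT = 3.46 K

ΔT = λ ΔF = 0.87 × 3.98 = 3.4626 K.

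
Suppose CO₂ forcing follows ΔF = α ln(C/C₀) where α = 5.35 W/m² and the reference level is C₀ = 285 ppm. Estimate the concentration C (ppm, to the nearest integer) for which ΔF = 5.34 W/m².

C ≈ 773 ppm

Set 5.35 ln(C/285) = 5.34, so ln(C/285) = 5.34/5.35 = 0.99813.
Then C/285 = e^0.99813 = 2.71320, giving C = 285 × 2.71320 = 773.26 ppm.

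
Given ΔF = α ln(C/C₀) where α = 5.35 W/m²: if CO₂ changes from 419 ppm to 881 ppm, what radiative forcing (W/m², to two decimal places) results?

ΔF = 3.98 W/m²

CO₂ absorption bands are partially saturated, so forcing scales with the logarithm of the concentration ratio.
CO₂: 5.35 × ln(881/419) = 5.35 × ln(2.10263) = 5.35 × 0.74319 = 3.9761 W/m².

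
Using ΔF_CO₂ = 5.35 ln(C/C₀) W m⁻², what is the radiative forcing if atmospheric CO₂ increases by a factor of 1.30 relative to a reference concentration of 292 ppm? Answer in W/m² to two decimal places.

ΔF = 5.35 × ln(1.30) = 5.35 × 0.26236 = 1.4036 W/m².

ΔF = 1.40 W/m²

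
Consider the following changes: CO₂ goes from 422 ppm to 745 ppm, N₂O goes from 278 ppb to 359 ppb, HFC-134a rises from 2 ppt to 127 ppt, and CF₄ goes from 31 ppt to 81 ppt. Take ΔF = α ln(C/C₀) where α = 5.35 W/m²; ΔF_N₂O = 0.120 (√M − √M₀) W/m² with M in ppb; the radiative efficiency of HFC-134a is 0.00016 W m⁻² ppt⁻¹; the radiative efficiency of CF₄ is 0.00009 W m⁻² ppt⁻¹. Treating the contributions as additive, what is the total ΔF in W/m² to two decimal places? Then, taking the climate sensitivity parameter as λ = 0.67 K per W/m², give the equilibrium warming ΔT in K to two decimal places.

CO₂: 5.35 × ln(745/422) = 5.35 × ln(1.76540) = 5.35 × 0.56838 = 3.0408 W/m².
N₂O: 0.120 × (√359 − √278) = 0.120 × (18.9473 − 16.6733) = 0.120 × 2.2740 = 0.2729 W/m².
HFC-134a: ΔF = 0.00016 × (127 − 2) = 0.00016 × 125 = 0.0200 W/m².
CF₄: ΔF = 0.00009 × (81 − 31) = 0.00009 × 50 = 0.0045 W/m².
Total ΔF = 3.0408 + 0.2729 + 0.0200 + 0.0045 = 3.3382 W/m².
ΔT = λ ΔF = 0.67 × 3.34 = 2.2378 K.

ΔF = 3.34 W/m²; ΔT = 2.24 K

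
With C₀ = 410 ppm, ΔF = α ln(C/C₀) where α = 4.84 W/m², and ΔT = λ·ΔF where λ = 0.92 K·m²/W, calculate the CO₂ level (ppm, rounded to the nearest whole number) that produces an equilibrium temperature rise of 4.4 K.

Required forcing: ΔF = ΔT/λ = 4.4/0.92 = 4.7826 W/m².
Then ln(C/410) = ΔF/4.84 = 4.7826/4.84 = 0.98814.
So C = 410 × e^0.98814 = 410 × 2.68623 = 1101.35 ppm.

C ≈ 1101 ppm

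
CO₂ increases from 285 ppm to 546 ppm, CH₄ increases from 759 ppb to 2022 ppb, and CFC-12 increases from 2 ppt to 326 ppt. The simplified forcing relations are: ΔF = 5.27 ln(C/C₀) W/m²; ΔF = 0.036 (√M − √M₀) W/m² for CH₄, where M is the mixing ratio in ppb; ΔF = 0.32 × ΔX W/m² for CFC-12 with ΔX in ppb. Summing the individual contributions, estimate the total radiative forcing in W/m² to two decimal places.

CO₂: 5.27 × ln(546/285) = 5.27 × ln(1.91579) = 5.27 × 0.65013 = 3.4262 W/m².
CH₄: 0.036 × (√2022 − √759) = 0.036 × (44.9667 − 27.5500) = 0.036 × 17.4167 = 0.6270 W/m².
CFC-12: Δ = 326 − 2 = 324 ppt = 0.324 ppb; ΔF = 0.32 × 0.324 = 0.1037 W/m².
Total ΔF = 3.4262 + 0.6270 + 0.1037 = 4.1569 W/m².

ΔF = 4.16 W/m²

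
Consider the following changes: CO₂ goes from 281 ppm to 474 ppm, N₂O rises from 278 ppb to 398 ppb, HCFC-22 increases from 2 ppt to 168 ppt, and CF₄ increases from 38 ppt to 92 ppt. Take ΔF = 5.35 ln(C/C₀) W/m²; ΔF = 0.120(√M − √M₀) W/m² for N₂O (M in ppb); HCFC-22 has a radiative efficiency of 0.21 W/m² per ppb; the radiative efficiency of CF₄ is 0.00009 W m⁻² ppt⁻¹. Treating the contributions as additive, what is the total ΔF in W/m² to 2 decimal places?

ΔF = 3.23 W/m²

CO₂: 5.35 × ln(474/281) = 5.35 × ln(1.68683) = 5.35 × 0.52285 = 2.7972 W/m².
N₂O: 0.120 × (√398 − √278) = 0.120 × (19.9499 − 16.6733) = 0.120 × 3.2766 = 0.3932 W/m².
HCFC-22: Δ = 168 − 2 = 166 ppt = 0.166 ppb; ΔF = 0.21 × 0.166 = 0.0349 W/m².
CF₄: ΔF = 0.00009 × (92 − 38) = 0.00009 × 54 = 0.0049 W/m².
Total ΔF = 2.7972 + 0.3932 + 0.0349 + 0.0049 = 3.2302 W/m².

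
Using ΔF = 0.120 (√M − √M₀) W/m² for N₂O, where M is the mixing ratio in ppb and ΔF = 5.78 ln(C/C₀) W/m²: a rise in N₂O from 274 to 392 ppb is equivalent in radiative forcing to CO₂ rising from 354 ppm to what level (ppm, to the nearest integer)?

N₂O forcing: 0.120 × (√392 − √274) = 0.120 × (19.7990 − 16.5529) = 0.120 × 3.2461 = 0.38953 W/m².
Set 5.78 ln(C/354) = 0.38953: ln(C/354) = 0.38953/5.78 = 0.06739, so C = 354 × e^0.06739 = 354 × 1.06971 = 378.68 ppm.

C ≈ 379 ppm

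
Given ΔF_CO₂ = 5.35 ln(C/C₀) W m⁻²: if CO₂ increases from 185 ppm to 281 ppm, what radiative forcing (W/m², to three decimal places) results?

ΔF = 2.236 W/m²

CO₂: 5.35 × ln(281/185) = 5.35 × ln(1.51892) = 5.35 × 0.41800 = 2.2363 W/m².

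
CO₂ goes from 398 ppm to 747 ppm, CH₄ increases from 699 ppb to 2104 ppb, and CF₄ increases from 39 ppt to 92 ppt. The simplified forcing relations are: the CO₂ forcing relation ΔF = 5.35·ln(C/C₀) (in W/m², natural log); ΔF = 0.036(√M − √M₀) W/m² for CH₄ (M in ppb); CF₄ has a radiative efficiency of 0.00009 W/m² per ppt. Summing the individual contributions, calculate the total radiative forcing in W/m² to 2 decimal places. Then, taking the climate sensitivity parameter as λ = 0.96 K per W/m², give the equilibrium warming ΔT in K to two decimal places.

ΔF = 4.07 W/m²; ΔT = 3.91 K

CO₂: 5.35 × ln(747/398) = 5.35 × ln(1.87688) = 5.35 × 0.62961 = 3.3684 W/m².
CH₄: 0.036 × (√2104 − √699) = 0.036 × (45.8694 − 26.4386) = 0.036 × 19.4308 = 0.6995 W/m².
CF₄: ΔF = 0.00009 × (92 − 39) = 0.00009 × 53 = 0.0048 W/m².
Total ΔF = 3.3684 + 0.6995 + 0.0048 = 4.0727 W/m².
ΔT = λ ΔF = 0.96 × 4.07 = 3.9072 K.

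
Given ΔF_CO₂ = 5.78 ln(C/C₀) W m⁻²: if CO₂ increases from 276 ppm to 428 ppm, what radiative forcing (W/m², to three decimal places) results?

CO₂: 5.78 × ln(428/276) = 5.78 × ln(1.55072) = 5.78 × 0.43872 = 2.5358 W/m².

ΔF = 2.536 W/m²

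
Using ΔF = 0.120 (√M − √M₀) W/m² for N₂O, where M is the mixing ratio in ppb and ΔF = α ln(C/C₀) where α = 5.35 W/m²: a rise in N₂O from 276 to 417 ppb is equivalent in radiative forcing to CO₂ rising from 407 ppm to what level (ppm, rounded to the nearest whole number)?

N₂O forcing: 0.120 × (√417 − √276) = 0.120 × (20.4206 − 16.6132) = 0.120 × 3.8074 = 0.45689 W/m².
Set 5.35 ln(C/407) = 0.45689: ln(C/407) = 0.45689/5.35 = 0.08540, so C = 407 × e^0.08540 = 407 × 1.08915 = 443.28 ppm.

C ≈ 443 ppm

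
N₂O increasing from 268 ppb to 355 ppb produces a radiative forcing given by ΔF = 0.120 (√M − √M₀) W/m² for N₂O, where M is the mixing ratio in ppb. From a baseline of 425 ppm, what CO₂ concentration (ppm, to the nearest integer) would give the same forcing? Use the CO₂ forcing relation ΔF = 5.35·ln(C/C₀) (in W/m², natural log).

N₂O forcing: 0.120 × (√355 − √268) = 0.120 × (18.8414 − 16.3707) = 0.120 × 2.4707 = 0.29648 W/m².
Set 5.35 ln(C/425) = 0.29648: ln(C/425) = 0.29648/5.35 = 0.05542, so C = 425 × e^0.05542 = 425 × 1.05698 = 449.22 ppm.

C ≈ 449 ppm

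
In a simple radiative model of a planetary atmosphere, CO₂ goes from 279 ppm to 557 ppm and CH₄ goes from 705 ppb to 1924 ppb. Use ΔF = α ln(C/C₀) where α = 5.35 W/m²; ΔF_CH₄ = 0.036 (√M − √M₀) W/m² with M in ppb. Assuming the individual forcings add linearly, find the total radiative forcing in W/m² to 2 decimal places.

ΔF = 4.32 W/m²

CO₂: 5.35 × ln(557/279) = 5.35 × ln(1.99642) = 5.35 × 0.69136 = 3.6988 W/m².
CH₄: 0.036 × (√1924 − √705) = 0.036 × (43.8634 − 26.5518) = 0.036 × 17.3116 = 0.6232 W/m².
Total ΔF = 3.6988 + 0.6232 = 4.3220 W/m².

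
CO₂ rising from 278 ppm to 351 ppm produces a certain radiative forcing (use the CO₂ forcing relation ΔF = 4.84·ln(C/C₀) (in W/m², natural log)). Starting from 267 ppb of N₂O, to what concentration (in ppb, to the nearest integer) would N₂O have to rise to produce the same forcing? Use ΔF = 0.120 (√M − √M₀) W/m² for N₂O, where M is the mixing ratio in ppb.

CO₂ forcing: 4.84 × ln(351/278) = 4.84 × 0.233165 = 1.12852 W/m².
Set 0.120(√M − √267) = 1.12852: √M = 1.12852/0.120 + √267 = 9.4043 + 16.3401 = 25.7444.
M = (25.7444)² = 662.77 ppb.

M ≈ 663 ppb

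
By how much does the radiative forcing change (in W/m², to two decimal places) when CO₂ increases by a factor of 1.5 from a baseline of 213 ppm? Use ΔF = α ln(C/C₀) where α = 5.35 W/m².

ΔF = 2.17 W/m²

Because the forcing depends only on the ratio C/C₀, the initial concentration does not enter.
ΔF = 5.35 × ln(1.5) = 5.35 × 0.40547 = 2.1693 W/m².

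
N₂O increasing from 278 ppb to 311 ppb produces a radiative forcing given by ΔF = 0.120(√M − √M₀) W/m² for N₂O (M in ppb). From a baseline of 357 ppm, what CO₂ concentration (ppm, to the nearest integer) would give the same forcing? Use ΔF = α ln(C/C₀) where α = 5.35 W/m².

N₂O forcing: 0.120 × (√311 − √278) = 0.120 × (17.6352 − 16.6733) = 0.120 × 0.9619 = 0.11543 W/m².
Set 5.35 ln(C/357) = 0.11543: ln(C/357) = 0.11543/5.35 = 0.02158, so C = 357 × e^0.02158 = 357 × 1.02181 = 364.79 ppm.

C ≈ 365 ppm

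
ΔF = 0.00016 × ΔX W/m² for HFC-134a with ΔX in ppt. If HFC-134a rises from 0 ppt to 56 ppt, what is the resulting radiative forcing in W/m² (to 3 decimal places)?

ΔF = 0.009 W/m²

HFC-134a: ΔF = 0.00016 × (56 − 0) = 0.00016 × 56 = 0.0090 W/m².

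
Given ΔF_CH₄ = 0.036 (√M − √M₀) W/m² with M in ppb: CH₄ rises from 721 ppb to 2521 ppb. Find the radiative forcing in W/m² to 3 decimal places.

CH₄: 0.036 × (√2521 − √721) = 0.036 × (50.2096 − 26.8514) = 0.036 × 23.3582 = 0.8409 W/m².

ΔF = 0.841 W/m²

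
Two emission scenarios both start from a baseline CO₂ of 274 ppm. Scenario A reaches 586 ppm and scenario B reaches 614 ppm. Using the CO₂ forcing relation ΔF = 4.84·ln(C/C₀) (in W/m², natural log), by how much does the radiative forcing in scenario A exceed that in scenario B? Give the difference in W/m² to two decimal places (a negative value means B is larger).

ΔF_A − ΔF_B = -0.23 W/m²

ΔF_A = 4.84 ln(586/274) = 4.84 × 0.76019 = 3.6793 W/m².
ΔF_B = 4.84 ln(614/274) = 4.84 × 0.80687 = 3.9053 W/m².
Difference: 3.6793 − 3.9053 = -0.2260 W/m².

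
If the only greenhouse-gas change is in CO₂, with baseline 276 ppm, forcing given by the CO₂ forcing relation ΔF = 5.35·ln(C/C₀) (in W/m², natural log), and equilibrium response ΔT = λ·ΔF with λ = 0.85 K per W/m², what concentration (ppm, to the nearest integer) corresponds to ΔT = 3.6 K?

Required forcing: ΔF = ΔT/λ = 3.6/0.85 = 4.2353 W/m².
Then ln(C/276) = ΔF/5.35 = 4.2353/5.35 = 0.79164.
So C = 276 × e^0.79164 = 276 × 2.20701 = 609.13 ppm.

C ≈ 609 ppm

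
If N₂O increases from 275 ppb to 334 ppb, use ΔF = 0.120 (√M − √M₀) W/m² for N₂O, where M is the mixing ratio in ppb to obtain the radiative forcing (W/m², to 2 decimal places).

N₂O: 0.120 × (√334 − √275) = 0.120 × (18.2757 − 16.5831) = 0.120 × 1.6926 = 0.2031 W/m².

ΔF = 0.20 W/m²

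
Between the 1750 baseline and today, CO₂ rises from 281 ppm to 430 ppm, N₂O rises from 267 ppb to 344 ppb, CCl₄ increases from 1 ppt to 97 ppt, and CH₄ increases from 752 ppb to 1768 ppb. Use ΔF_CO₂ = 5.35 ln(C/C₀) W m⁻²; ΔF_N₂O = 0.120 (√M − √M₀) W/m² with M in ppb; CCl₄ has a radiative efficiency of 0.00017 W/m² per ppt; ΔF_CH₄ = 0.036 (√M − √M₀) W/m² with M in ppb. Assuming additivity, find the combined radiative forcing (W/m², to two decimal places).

CO₂: 5.35 × ln(430/281) = 5.35 × ln(1.53025) = 5.35 × 0.42543 = 2.2761 W/m².
N₂O: 0.120 × (√344 − √267) = 0.120 × (18.5472 − 16.3401) = 0.120 × 2.2071 = 0.2649 W/m².
CCl₄: ΔF = 0.00017 × (97 − 1) = 0.00017 × 96 = 0.0163 W/m².
CH₄: 0.036 × (√1768 − √752) = 0.036 × (42.0476 − 27.4226) = 0.036 × 14.6250 = 0.5265 W/m².
Total ΔF = 2.2761 + 0.2649 + 0.0163 + 0.5265 = 3.0838 W/m².

ΔF = 3.08 W/m²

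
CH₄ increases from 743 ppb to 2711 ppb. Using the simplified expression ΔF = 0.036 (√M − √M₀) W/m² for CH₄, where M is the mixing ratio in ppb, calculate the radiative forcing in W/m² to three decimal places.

ΔF = 0.893 W/m²

CH₄: 0.036 × (√2711 − √743) = 0.036 × (52.0673 − 27.2580) = 0.036 × 24.8093 = 0.8931 W/m².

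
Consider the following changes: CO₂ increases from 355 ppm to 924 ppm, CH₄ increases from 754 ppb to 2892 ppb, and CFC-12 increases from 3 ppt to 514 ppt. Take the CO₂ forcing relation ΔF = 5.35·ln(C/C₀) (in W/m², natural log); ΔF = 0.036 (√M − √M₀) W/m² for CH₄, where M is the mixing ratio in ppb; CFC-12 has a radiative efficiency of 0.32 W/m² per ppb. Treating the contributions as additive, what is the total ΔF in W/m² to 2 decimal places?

ΔF = 6.23 W/m²

CO₂: 5.35 × ln(924/355) = 5.35 × ln(2.60282) = 5.35 × 0.95660 = 5.1178 W/m².
CH₄: 0.036 × (√2892 − √754) = 0.036 × (53.7773 − 27.4591) = 0.036 × 26.3182 = 0.9475 W/m².
CFC-12: Δ = 514 − 3 = 511 ppt = 0.511 ppb; ΔF = 0.32 × 0.511 = 0.1635 W/m².
Total ΔF = 5.1178 + 0.9475 + 0.1635 = 6.2288 W/m².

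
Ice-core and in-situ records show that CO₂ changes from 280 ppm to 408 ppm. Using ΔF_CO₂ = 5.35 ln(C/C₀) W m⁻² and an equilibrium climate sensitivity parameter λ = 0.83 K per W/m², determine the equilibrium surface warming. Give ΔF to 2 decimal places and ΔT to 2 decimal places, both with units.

ΔF = 2.01 W/m²; ΔT = 1.67 K

CO₂: 5.35 × ln(408/280) = 5.35 × ln(1.45714) = 5.35 × 0.37648 = 2.0142 W/m².
ΔT = λ ΔF = 0.83 × 2.01 = 1.6683 K.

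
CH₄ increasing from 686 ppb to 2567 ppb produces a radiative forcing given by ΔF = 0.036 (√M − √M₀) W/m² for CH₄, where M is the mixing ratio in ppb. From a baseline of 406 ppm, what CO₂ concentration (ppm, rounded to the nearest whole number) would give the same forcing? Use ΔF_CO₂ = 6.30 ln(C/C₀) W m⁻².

C ≈ 467 ppm

CH₄ forcing: 0.036 × (√2567 − √686) = 0.036 × (50.6656 − 26.1916) = 0.036 × 24.4740 = 0.88106 W/m².
Set 6.30 ln(C/406) = 0.88106: ln(C/406) = 0.88106/6.30 = 0.13985, so C = 406 × e^0.13985 = 406 × 1.15010 = 466.94 ppm.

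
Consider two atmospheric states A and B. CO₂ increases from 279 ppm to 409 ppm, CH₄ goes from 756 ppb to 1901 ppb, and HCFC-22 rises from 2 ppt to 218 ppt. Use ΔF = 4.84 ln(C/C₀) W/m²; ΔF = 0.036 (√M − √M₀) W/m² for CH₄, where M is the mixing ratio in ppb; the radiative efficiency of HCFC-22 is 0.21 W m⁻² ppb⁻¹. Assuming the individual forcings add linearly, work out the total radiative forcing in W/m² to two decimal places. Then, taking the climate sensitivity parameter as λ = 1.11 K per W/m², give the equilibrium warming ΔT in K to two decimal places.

ΔF = 2.48 W/m²; ΔT = 2.75 K

CO₂: 4.84 × ln(409/279) = 4.84 × ln(1.46595) = 4.84 × 0.38250 = 1.8513 W/m².
CH₄: 0.036 × (√1901 − √756) = 0.036 × (43.6005 − 27.4955) = 0.036 × 16.1050 = 0.5798 W/m².
HCFC-22: Δ = 218 − 2 = 216 ppt = 0.216 ppb; ΔF = 0.21 × 0.216 = 0.0454 W/m².
Total ΔF = 1.8513 + 0.5798 + 0.0454 = 2.4765 W/m².
ΔT = λ ΔF = 1.11 × 2.48 = 2.7528 K.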